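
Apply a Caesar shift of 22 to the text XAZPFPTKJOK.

TWVLBLPGFKG

X(23): 23+22=45≡19 → T
A(0): 0+22=22 → W
Z(25): 25+22=47≡21 → V
P(15): 15+22=37≡11 → L
F(5): 5+22=27≡1 → B
P(15): 15+22=37≡11 → L
T(19): 19+22=41≡15 → P
K(10): 10+22=32≡6 → G
J(9): 9+22=31≡5 → F
O(14): 14+22=36≡10 → K
K(10): 10+22=32≡6 → G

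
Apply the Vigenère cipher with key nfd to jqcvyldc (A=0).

wvfidoqh

Repeat the key across the message: nfdnfdnf
j(9)+n(13): 22 → w
q(16)+f(5): 21 → v
c(2)+d(3): 5 → f
v(21)+n(13): 34≡8 → i
y(24)+f(5): 29≡3 → d
l(11)+d(3): 14 → o
d(3)+n(13): 16 → q
c(2)+f(5): 7 → h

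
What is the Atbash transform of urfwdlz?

u(20) → f(5)
r(17) → i(8)
f(5) → u(20)
w(22) → d(3)
d(3) → w(22)
l(11) → o(14)
z(25) → a(0)

fiudwoa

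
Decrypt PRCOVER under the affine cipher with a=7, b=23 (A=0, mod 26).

KOXVWBO

The inverse of 7 mod 26 is 15, since 7·15=105≡1. Apply D(y)=15·(y−23) mod 26:
P(15): 15·(15−23)=-120≡10 → K
R(17): 15·(17−23)=-90≡14 → O
C(2): 15·(2−23)=-315≡23 → X
O(14): 15·(14−23)=-135≡21 → V
V(21): 15·(21−23)=-30≡22 → W
E(4): 15·(4−23)=-285≡1 → B
R(17): 15·(17−23)=-90≡14 → O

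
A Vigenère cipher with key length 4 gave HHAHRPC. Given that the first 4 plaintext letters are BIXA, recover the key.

GZDH

Subtract each crib letter from the matching ciphertext letter (mod 26):
H(7)−B(1)=6 → G
H(7)−I(8)=-1≡25 → Z
A(0)−X(23)=-23≡3 → D
H(7)−A(0)=7 → H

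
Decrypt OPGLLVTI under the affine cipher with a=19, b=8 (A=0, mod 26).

The inverse of 19 mod 26 is 11, since 19·11=209≡1. Apply D(y)=11·(y−8) mod 26:
O(14): 11·(14−8)=66≡14 → O
P(15): 11·(15−8)=77≡25 → Z
G(6): 11·(6−8)=-22≡4 → E
L(11): 11·(11−8)=33≡7 → H
L(11): 11·(11−8)=33≡7 → H
V(21): 11·(21−8)=143≡13 → N
T(19): 11·(19−8)=121≡17 → R
I(8): 11·(8−8)=0 → A

OZEHHNRA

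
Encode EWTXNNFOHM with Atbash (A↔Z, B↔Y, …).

VDGCMMULSN

E(4) → V(21)
W(22) → D(3)
T(19) → G(6)
X(23) → C(2)
N(13) → M(12)
N(13) → M(12)
F(5) → U(20)
O(14) → L(11)
H(7) → S(18)
M(12) → N(13)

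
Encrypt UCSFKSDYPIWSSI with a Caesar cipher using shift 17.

U(20): 20+17=37≡11 → L
C(2): 2+17=19 → T
S(18): 18+17=35≡9 → J
F(5): 5+17=22 → W
K(10): 10+17=27≡1 → B
S(18): 18+17=35≡9 → J
D(3): 3+17=20 → U
Y(24): 24+17=41≡15 → P
P(15): 15+17=32≡6 → G
I(8): 8+17=25 → Z
W(22): 22+17=39≡13 → N
S(18): 18+17=35≡9 → J
S(18): 18+17=35≡9 → J
I(8): 8+17=25 → Z

LTJWBJUPGZNJJZ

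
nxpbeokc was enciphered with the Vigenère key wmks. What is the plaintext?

rlfjicak

Repeat the key across the ciphertext: wmkswmks
n(13)−w(22): -9≡17 → r
x(23)−m(12): 11 → l
p(15)−k(10): 5 → f
b(1)−s(18): -17≡9 → j
e(4)−w(22): -18≡8 → i
o(14)−m(12): 2 → c
k(10)−k(10): 0 → a
c(2)−s(18): -16≡10 → k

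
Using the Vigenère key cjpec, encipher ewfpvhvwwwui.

Repeat the key across the message: cjpeccjpeccj
e(4)+c(2): 6 → g
w(22)+j(9): 31≡5 → f
f(5)+p(15): 20 → u
p(15)+e(4): 19 → t
v(21)+c(2): 23 → x
h(7)+c(2): 9 → j
v(21)+j(9): 30≡4 → e
w(22)+p(15): 37≡11 → l
w(22)+e(4): 26≡0 → a
w(22)+c(2): 24 → y
u(20)+c(2): 22 → w
i(8)+j(9): 17 → r

gfutxjelaywr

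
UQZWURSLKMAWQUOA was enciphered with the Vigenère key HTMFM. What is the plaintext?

Repeat the key across the ciphertext: HTMFMHTMFMHTMFMH
U(20)−H(7): 13 → N
Q(16)−T(19): -3≡23 → X
Z(25)−M(12): 13 → N
W(22)−F(5): 17 → R
U(20)−M(12): 8 → I
R(17)−H(7): 10 → K
S(18)−T(19): -1≡25 → Z
L(11)−M(12): -1≡25 → Z
K(10)−F(5): 5 → F
M(12)−M(12): 0 → A
A(0)−H(7): -7≡19 → T
W(22)−T(19): 3 → D
Q(16)−M(12): 4 → E
U(20)−F(5): 15 → P
O(14)−M(12): 2 → C
A(0)−H(7): -7≡19 → T

NXNRIKZZFATDEPCT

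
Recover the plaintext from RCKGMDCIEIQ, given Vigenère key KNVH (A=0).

HPPZCQHBUVV

Repeat the key across the ciphertext: KNVHKNVHKNV
R(17)−K(10): 7 → H
C(2)−N(13): -11≡15 → P
K(10)−V(21): -11≡15 → P
G(6)−H(7): -1≡25 → Z
M(12)−K(10): 2 → C
D(3)−N(13): -10≡16 → Q
C(2)−V(21): -19≡7 → H
I(8)−H(7): 1 → B
E(4)−K(10): -6≡20 → U
I(8)−N(13): -5≡21 → V
Q(16)−V(21): -5≡21 → V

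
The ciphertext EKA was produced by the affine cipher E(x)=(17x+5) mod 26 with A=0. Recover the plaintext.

The inverse of 17 mod 26 is 23, since 17·23=391≡1. Apply D(y)=23·(y−5) mod 26:
E(4): 23·(4−5)=-23≡3 → D
K(10): 23·(10−5)=115≡11 → L
A(0): 23·(0−5)=-115≡15 → P

DLP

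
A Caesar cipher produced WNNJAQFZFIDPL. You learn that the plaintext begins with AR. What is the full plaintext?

ARRNEUJDJMHTP

From the crib: W(22)−A(0)=22, so the shift is 22.
Subtract 22 from each ciphertext letter:
W(22): 22−22=0 → A
N(13): 13−22=-9≡17 → R
N(13): 13−22=-9≡17 → R
J(9): 9−22=-13≡13 → N
A(0): 0−22=-22≡4 → E
Q(16): 16−22=-6≡20 → U
F(5): 5−22=-17≡9 → J
Z(25): 25−22=3 → D
F(5): 5−22=-17≡9 → J
I(8): 8−22=-14≡12 → M
D(3): 3−22=-19≡7 → H
P(15): 15−22=-7≡19 → T
L(11): 11−22=-11≡15 → P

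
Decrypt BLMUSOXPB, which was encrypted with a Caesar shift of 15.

B(1): 1−15=-14≡12 → M
L(11): 11−15=-4≡22 → W
M(12): 12−15=-3≡23 → X
U(20): 20−15=5 → F
S(18): 18−15=3 → D
O(14): 14−15=-1≡25 → Z
X(23): 23−15=8 → I
P(15): 15−15=0 → A
B(1): 1−15=-14≡12 → M

MWXFDZIAM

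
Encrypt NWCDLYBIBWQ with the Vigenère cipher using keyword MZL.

ZVNPKJNHMIP

Repeat the key across the message: MZLMZLMZLMZ
N(13)+M(12): 25 → Z
W(22)+Z(25): 47≡21 → V
C(2)+L(11): 13 → N
D(3)+M(12): 15 → P
L(11)+Z(25): 36≡10 → K
Y(24)+L(11): 35≡9 → J
B(1)+M(12): 13 → N
I(8)+Z(25): 33≡7 → H
B(1)+L(11): 12 → M
W(22)+M(12): 34≡8 → I
Q(16)+Z(25): 41≡15 → P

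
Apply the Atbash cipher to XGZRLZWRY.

CTAIOADIB

X(23) → C(2)
G(6) → T(19)
Z(25) → A(0)
R(17) → I(8)
L(11) → O(14)
Z(25) → A(0)
W(22) → D(3)
R(17) → I(8)
Y(24) → B(1)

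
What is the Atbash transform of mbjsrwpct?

nyqhidkxg

m(12) → n(13)
b(1) → y(24)
j(9) → q(16)
s(18) → h(7)
r(17) → i(8)
w(22) → d(3)
p(15) → k(10)
c(2) → x(23)
t(19) → g(6)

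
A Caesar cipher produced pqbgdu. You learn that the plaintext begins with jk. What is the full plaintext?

From the crib: p(15)−j(9)=6, so the shift is 6.
Subtract 6 from each ciphertext letter:
p(15): 15−6=9 → j
q(16): 16−6=10 → k
b(1): 1−6=-5≡21 → v
g(6): 6−6=0 → a
d(3): 3−6=-3≡23 → x
u(20): 20−6=14 → o

jkvaxo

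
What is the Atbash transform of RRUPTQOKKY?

IIFKGJLPPB

R(17) → I(8)
R(17) → I(8)
U(20) → F(5)
P(15) → K(10)
T(19) → G(6)
Q(16) → J(9)
O(14) → L(11)
K(10) → P(15)
K(10) → P(15)
Y(24) → B(1)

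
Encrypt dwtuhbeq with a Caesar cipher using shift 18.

volmztwi

d(3): 3+18=21 → v
w(22): 22+18=40≡14 → o
t(19): 19+18=37≡11 → l
u(20): 20+18=38≡12 → m
h(7): 7+18=25 → z
b(1): 1+18=19 → t
e(4): 4+18=22 → w
q(16): 16+18=34≡8 → i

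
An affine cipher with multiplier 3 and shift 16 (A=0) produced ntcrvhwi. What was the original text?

zbejtxcg

The inverse of 3 mod 26 is 9, since 3·9=27≡1. Apply D(y)=9·(y−16) mod 26:
n(13): 9·(13−16)=-27≡25 → z
t(19): 9·(19−16)=27≡1 → b
c(2): 9·(2−16)=-126≡4 → e
r(17): 9·(17−16)=9 → j
v(21): 9·(21−16)=45≡19 → t
h(7): 9·(7−16)=-81≡23 → x
w(22): 9·(22−16)=54≡2 → c
i(8): 9·(8−16)=-72≡6 → g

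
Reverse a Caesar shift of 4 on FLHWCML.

F(5): 5−4=1 → B
L(11): 11−4=7 → H
H(7): 7−4=3 → D
W(22): 22−4=18 → S
C(2): 2−4=-2≡24 → Y
M(12): 12−4=8 → I
L(11): 11−4=7 → H

BHDSYIH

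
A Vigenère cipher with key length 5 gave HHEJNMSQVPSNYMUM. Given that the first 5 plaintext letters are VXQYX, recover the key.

MKOLQ

Subtract each crib letter from the matching ciphertext letter (mod 26):
H(7)−V(21)=-14≡12 → M
H(7)−X(23)=-16≡10 → K
E(4)−Q(16)=-12≡14 → O
J(9)−Y(24)=-15≡11 → L
N(13)−X(23)=-10≡16 → Q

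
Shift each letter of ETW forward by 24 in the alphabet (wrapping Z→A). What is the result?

CRU

E(4): 4+24=28≡2 → C
T(19): 19+24=43≡17 → R
W(22): 22+24=46≡20 → U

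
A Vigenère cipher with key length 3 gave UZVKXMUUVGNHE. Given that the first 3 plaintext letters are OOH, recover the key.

Subtract each crib letter from the matching ciphertext letter (mod 26):
U(20)−O(14)=6 → G
Z(25)−O(14)=11 → L
V(21)−H(7)=14 → O

GLO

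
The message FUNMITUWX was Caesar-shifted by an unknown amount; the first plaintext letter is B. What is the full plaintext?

From the crib: F(5)−B(1)=4, so the shift is 4.
Subtract 4 from each ciphertext letter:
F(5): 5−4=1 → B
U(20): 20−4=16 → Q
N(13): 13−4=9 → J
M(12): 12−4=8 → I
I(8): 8−4=4 → E
T(19): 19−4=15 → P
U(20): 20−4=16 → Q
W(22): 22−4=18 → S
X(23): 23−4=19 → T

BQJIEPQST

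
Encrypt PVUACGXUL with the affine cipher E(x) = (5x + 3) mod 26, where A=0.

AEZDNHOZG

P(15): 5·15+3=78≡0 → A
V(21): 5·21+3=108≡4 → E
U(20): 5·20+3=103≡25 → Z
A(0): 5·0+3=3 → D
C(2): 5·2+3=13 → N
G(6): 5·6+3=33≡7 → H
X(23): 5·23+3=118≡14 → O
U(20): 5·20+3=103≡25 → Z
L(11): 5·11+3=58≡6 → G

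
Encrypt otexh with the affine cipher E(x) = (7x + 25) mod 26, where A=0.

tcbew

o(14): 7·14+25=123≡19 → t
t(19): 7·19+25=158≡2 → c
e(4): 7·4+25=53≡1 → b
x(23): 7·23+25=186≡4 → e
h(7): 7·7+25=74≡22 → w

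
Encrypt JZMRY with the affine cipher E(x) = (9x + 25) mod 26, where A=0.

J(9): 9·9+25=106≡2 → C
Z(25): 9·25+25=250≡16 → Q
M(12): 9·12+25=133≡3 → D
R(17): 9·17+25=178≡22 → W
Y(24): 9·24+25=241≡7 → H

CQDWH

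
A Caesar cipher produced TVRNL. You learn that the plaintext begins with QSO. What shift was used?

From the crib: T(19)−Q(16)=3, so the shift is 3.

3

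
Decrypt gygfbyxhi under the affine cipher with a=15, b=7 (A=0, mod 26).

tptmkpiah

The inverse of 15 mod 26 is 7, since 15·7=105≡1. Apply D(y)=7·(y−7) mod 26:
g(6): 7·(6−7)=-7≡19 → t
y(24): 7·(24−7)=119≡15 → p
g(6): 7·(6−7)=-7≡19 → t
f(5): 7·(5−7)=-14≡12 → m
b(1): 7·(1−7)=-42≡10 → k
y(24): 7·(24−7)=119≡15 → p
x(23): 7·(23−7)=112≡8 → i
h(7): 7·(7−7)=0 → a
i(8): 7·(8−7)=7 → h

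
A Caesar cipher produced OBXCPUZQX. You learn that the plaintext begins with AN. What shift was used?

14

From the crib: O(14)−A(0)=14, so the shift is 14.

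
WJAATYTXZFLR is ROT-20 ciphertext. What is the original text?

CPGGZEZDFLRX

W(22): 22−20=2 → C
J(9): 9−20=-11≡15 → P
A(0): 0−20=-20≡6 → G
A(0): 0−20=-20≡6 → G
T(19): 19−20=-1≡25 → Z
Y(24): 24−20=4 → E
T(19): 19−20=-1≡25 → Z
X(23): 23−20=3 → D
Z(25): 25−20=5 → F
F(5): 5−20=-15≡11 → L
L(11): 11−20=-9≡17 → R
R(17): 17−20=-3≡23 → X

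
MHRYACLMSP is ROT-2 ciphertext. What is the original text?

KFPWYAJKQN

M(12): 12−2=10 → K
H(7): 7−2=5 → F
R(17): 17−2=15 → P
Y(24): 24−2=22 → W
A(0): 0−2=-2≡24 → Y
C(2): 2−2=0 → A
L(11): 11−2=9 → J
M(12): 12−2=10 → K
S(18): 18−2=16 → Q
P(15): 15−2=13 → N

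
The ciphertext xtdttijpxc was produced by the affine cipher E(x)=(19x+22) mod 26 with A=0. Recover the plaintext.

ltzttcnblo

The inverse of 19 mod 26 is 11, since 19·11=209≡1. Apply D(y)=11·(y−22) mod 26:
x(23): 11·(23−22)=11 → l
t(19): 11·(19−22)=-33≡19 → t
d(3): 11·(3−22)=-209≡25 → z
t(19): 11·(19−22)=-33≡19 → t
t(19): 11·(19−22)=-33≡19 → t
i(8): 11·(8−22)=-154≡2 → c
j(9): 11·(9−22)=-143≡13 → n
p(15): 11·(15−22)=-77≡1 → b
x(23): 11·(23−22)=11 → l
c(2): 11·(2−22)=-220≡14 → o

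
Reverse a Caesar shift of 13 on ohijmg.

o(14): 14−13=1 → b
h(7): 7−13=-6≡20 → u
i(8): 8−13=-5≡21 → v
j(9): 9−13=-4≡22 → w
m(12): 12−13=-1≡25 → z
g(6): 6−13=-7≡19 → t

buvwzt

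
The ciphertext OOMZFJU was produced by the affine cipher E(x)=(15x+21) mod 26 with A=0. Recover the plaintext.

DDPCSUT

The inverse of 15 mod 26 is 7, since 15·7=105≡1. Apply D(y)=7·(y−21) mod 26:
O(14): 7·(14−21)=-49≡3 → D
O(14): 7·(14−21)=-49≡3 → D
M(12): 7·(12−21)=-63≡15 → P
Z(25): 7·(25−21)=28≡2 → C
F(5): 7·(5−21)=-112≡18 → S
J(9): 7·(9−21)=-84≡20 → U
U(20): 7·(20−21)=-7≡19 → T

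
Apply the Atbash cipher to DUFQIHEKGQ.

D(3) → W(22)
U(20) → F(5)
F(5) → U(20)
Q(16) → J(9)
I(8) → R(17)
H(7) → S(18)
E(4) → V(21)
K(10) → P(15)
G(6) → T(19)
Q(16) → J(9)

WFUJRSVPTJ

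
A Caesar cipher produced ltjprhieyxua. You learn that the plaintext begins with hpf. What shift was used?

From the crib: l(11)−h(7)=4, so the shift is 4.

4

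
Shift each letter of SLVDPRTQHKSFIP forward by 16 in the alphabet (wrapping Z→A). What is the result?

S(18): 18+16=34≡8 → I
L(11): 11+16=27≡1 → B
V(21): 21+16=37≡11 → L
D(3): 3+16=19 → T
P(15): 15+16=31≡5 → F
R(17): 17+16=33≡7 → H
T(19): 19+16=35≡9 → J
Q(16): 16+16=32≡6 → G
H(7): 7+16=23 → X
K(10): 10+16=26≡0 → A
S(18): 18+16=34≡8 → I
F(5): 5+16=21 → V
I(8): 8+16=24 → Y
P(15): 15+16=31≡5 → F

IBLTFHJGXAIVYF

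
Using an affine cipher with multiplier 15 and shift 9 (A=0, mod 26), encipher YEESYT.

Y(24): 15·24+9=369≡5 → F
E(4): 15·4+9=69≡17 → R
E(4): 15·4+9=69≡17 → R
S(18): 15·18+9=279≡19 → T
Y(24): 15·24+9=369≡5 → F
T(19): 15·19+9=294≡8 → I

FRRTFI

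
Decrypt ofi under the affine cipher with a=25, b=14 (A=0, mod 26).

The inverse of 25 mod 26 is 25, since 25·25=625≡1. Apply D(y)=25·(y−14) mod 26:
o(14): 25·(14−14)=0 → a
f(5): 25·(5−14)=-225≡9 → j
i(8): 25·(8−14)=-150≡6 → g

ajg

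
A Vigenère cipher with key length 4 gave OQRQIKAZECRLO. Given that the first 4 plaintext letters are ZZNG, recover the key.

Subtract each crib letter from the matching ciphertext letter (mod 26):
O(14)−Z(25)=-11≡15 → P
Q(16)−Z(25)=-9≡17 → R
R(17)−N(13)=4 → E
Q(16)−G(6)=10 → K

PREK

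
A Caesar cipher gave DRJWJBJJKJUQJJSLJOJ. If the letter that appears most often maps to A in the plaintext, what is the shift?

The most frequent ciphertext letter is J (appears 9 times).
J is position 9; A is position 0.
Shift = 9.

9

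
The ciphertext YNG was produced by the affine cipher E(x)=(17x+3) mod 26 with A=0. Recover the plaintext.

The inverse of 17 mod 26 is 23, since 17·23=391≡1. Apply D(y)=23·(y−3) mod 26:
Y(24): 23·(24−3)=483≡15 → P
N(13): 23·(13−3)=230≡22 → W
G(6): 23·(6−3)=69≡17 → R

PWR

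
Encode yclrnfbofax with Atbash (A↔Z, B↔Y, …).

bxoimuyluzc

y(24) → b(1)
c(2) → x(23)
l(11) → o(14)
r(17) → i(8)
n(13) → m(12)
f(5) → u(20)
b(1) → y(24)
o(14) → l(11)
f(5) → u(20)
a(0) → z(25)
x(23) → c(2)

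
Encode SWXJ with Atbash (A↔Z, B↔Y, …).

HDCQ

S(18) → H(7)
W(22) → D(3)
X(23) → C(2)
J(9) → Q(16)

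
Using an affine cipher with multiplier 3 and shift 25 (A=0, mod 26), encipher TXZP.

T(19): 3·19+25=82≡4 → E
X(23): 3·23+25=94≡16 → Q
Z(25): 3·25+25=100≡22 → W
P(15): 3·15+25=70≡18 → S

EQWS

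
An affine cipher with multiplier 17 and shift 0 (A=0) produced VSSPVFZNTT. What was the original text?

The inverse of 17 mod 26 is 23, since 17·23=391≡1. Apply D(y)=23·(y−0) mod 26:
V(21): 23·(21−0)=483≡15 → P
S(18): 23·(18−0)=414≡24 → Y
S(18): 23·(18−0)=414≡24 → Y
P(15): 23·(15−0)=345≡7 → H
V(21): 23·(21−0)=483≡15 → P
F(5): 23·(5−0)=115≡11 → L
Z(25): 23·(25−0)=575≡3 → D
N(13): 23·(13−0)=299≡13 → N
T(19): 23·(19−0)=437≡21 → V
T(19): 23·(19−0)=437≡21 → V

PYYHPLDNVV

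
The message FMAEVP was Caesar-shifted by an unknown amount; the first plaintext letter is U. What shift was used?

From the crib: F(5)−U(20)=-15≡11, so the shift is 11.

11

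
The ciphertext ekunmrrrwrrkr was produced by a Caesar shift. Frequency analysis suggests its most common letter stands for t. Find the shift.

The most frequent ciphertext letter is r (appears 6 times).
r is position 17; t is position 19.
Shift = -2≡24.

24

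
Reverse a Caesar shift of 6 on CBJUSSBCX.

C(2): 2−6=-4≡22 → W
B(1): 1−6=-5≡21 → V
J(9): 9−6=3 → D
U(20): 20−6=14 → O
S(18): 18−6=12 → M
S(18): 18−6=12 → M
B(1): 1−6=-5≡21 → V
C(2): 2−6=-4≡22 → W
X(23): 23−6=17 → R

WVDOMMVWR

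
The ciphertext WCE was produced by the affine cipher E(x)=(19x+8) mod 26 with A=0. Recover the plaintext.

YMI

The inverse of 19 mod 26 is 11, since 19·11=209≡1. Apply D(y)=11·(y−8) mod 26:
W(22): 11·(22−8)=154≡24 → Y
C(2): 11·(2−8)=-66≡12 → M
E(4): 11·(4−8)=-44≡8 → I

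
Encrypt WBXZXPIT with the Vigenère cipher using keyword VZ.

Repeat the key across the message: VZVZVZVZ
W(22)+V(21): 43≡17 → R
B(1)+Z(25): 26≡0 → A
X(23)+V(21): 44≡18 → S
Z(25)+Z(25): 50≡24 → Y
X(23)+V(21): 44≡18 → S
P(15)+Z(25): 40≡14 → O
I(8)+V(21): 29≡3 → D
T(19)+Z(25): 44≡18 → S

RASYSODS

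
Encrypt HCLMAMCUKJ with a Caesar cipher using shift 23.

EZIJXJZRHG

H(7): 7+23=30≡4 → E
C(2): 2+23=25 → Z
L(11): 11+23=34≡8 → I
M(12): 12+23=35≡9 → J
A(0): 0+23=23 → X
M(12): 12+23=35≡9 → J
C(2): 2+23=25 → Z
U(20): 20+23=43≡17 → R
K(10): 10+23=33≡7 → H
J(9): 9+23=32≡6 → G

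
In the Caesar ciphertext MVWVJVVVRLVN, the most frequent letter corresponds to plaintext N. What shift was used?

The most frequent ciphertext letter is V (appears 6 times).
V is position 21; N is position 13.
Shift = 8.

8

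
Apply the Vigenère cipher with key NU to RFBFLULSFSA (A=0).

EZOZYOYMSMN

Repeat the key across the message: NUNUNUNUNUN
R(17)+N(13): 30≡4 → E
F(5)+U(20): 25 → Z
B(1)+N(13): 14 → O
F(5)+U(20): 25 → Z
L(11)+N(13): 24 → Y
U(20)+U(20): 40≡14 → O
L(11)+N(13): 24 → Y
S(18)+U(20): 38≡12 → M
F(5)+N(13): 18 → S
S(18)+U(20): 38≡12 → M
A(0)+N(13): 13 → N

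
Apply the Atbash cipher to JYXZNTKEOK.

QBCAMGPVLP

J(9) → Q(16)
Y(24) → B(1)
X(23) → C(2)
Z(25) → A(0)
N(13) → M(12)
T(19) → G(6)
K(10) → P(15)
E(4) → V(21)
O(14) → L(11)
K(10) → P(15)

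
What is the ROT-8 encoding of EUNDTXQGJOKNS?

E(4): 4+8=12 → M
U(20): 20+8=28≡2 → C
N(13): 13+8=21 → V
D(3): 3+8=11 → L
T(19): 19+8=27≡1 → B
X(23): 23+8=31≡5 → F
Q(16): 16+8=24 → Y
G(6): 6+8=14 → O
J(9): 9+8=17 → R
O(14): 14+8=22 → W
K(10): 10+8=18 → S
N(13): 13+8=21 → V
S(18): 18+8=26≡0 → A

MCVLBFYORWSVA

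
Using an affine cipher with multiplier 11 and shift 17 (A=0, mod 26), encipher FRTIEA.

F(5): 11·5+17=72≡20 → U
R(17): 11·17+17=204≡22 → W
T(19): 11·19+17=226≡18 → S
I(8): 11·8+17=105≡1 → B
E(4): 11·4+17=61≡9 → J
A(0): 11·0+17=17 → R

UWSBJR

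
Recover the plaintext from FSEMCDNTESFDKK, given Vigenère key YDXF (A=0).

HPHHEAQOGPIYMH

Repeat the key across the ciphertext: YDXFYDXFYDXFYD
F(5)−Y(24): -19≡7 → H
S(18)−D(3): 15 → P
E(4)−X(23): -19≡7 → H
M(12)−F(5): 7 → H
C(2)−Y(24): -22≡4 → E
D(3)−D(3): 0 → A
N(13)−X(23): -10≡16 → Q
T(19)−F(5): 14 → O
E(4)−Y(24): -20≡6 → G
S(18)−D(3): 15 → P
F(5)−X(23): -18≡8 → I
D(3)−F(5): -2≡24 → Y
K(10)−Y(24): -14≡12 → M
K(10)−D(3): 7 → H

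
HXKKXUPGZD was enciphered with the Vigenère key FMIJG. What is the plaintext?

Repeat the key across the ciphertext: FMIJGFMIJG
H(7)−F(5): 2 → C
X(23)−M(12): 11 → L
K(10)−I(8): 2 → C
K(10)−J(9): 1 → B
X(23)−G(6): 17 → R
U(20)−F(5): 15 → P
P(15)−M(12): 3 → D
G(6)−I(8): -2≡24 → Y
Z(25)−J(9): 16 → Q
D(3)−G(6): -3≡23 → X

CLCBRPDYQX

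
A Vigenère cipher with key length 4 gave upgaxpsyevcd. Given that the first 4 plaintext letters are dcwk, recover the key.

Subtract each crib letter from the matching ciphertext letter (mod 26):
u(20)−d(3)=17 → r
p(15)−c(2)=13 → n
g(6)−w(22)=-16≡10 → k
a(0)−k(10)=-10≡16 → q

rnkq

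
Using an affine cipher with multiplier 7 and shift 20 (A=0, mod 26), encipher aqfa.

a(0): 7·0+20=20 → u
q(16): 7·16+20=132≡2 → c
f(5): 7·5+20=55≡3 → d
a(0): 7·0+20=20 → u

ucdu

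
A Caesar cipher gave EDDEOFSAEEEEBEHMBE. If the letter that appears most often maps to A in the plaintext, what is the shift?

4

The most frequent ciphertext letter is E (appears 8 times).
E is position 4; A is position 0.
Shift = 4.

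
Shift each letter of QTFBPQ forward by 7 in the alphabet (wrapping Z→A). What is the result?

XAMIWX

Q(16): 16+7=23 → X
T(19): 19+7=26≡0 → A
F(5): 5+7=12 → M
B(1): 1+7=8 → I
P(15): 15+7=22 → W
Q(16): 16+7=23 → X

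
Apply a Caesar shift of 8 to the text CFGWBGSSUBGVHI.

C(2): 2+8=10 → K
F(5): 5+8=13 → N
G(6): 6+8=14 → O
W(22): 22+8=30≡4 → E
B(1): 1+8=9 → J
G(6): 6+8=14 → O
S(18): 18+8=26≡0 → A
S(18): 18+8=26≡0 → A
U(20): 20+8=28≡2 → C
B(1): 1+8=9 → J
G(6): 6+8=14 → O
V(21): 21+8=29≡3 → D
H(7): 7+8=15 → P
I(8): 8+8=16 → Q

KNOEJOAACJODPQ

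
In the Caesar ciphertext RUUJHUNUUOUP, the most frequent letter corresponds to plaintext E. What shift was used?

The most frequent ciphertext letter is U (appears 6 times).
U is position 20; E is position 4.
Shift = 16.

16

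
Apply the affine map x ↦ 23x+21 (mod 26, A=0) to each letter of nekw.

n(13): 23·13+21=320≡8 → i
e(4): 23·4+21=113≡9 → j
k(10): 23·10+21=251≡17 → r
w(22): 23·22+21=527≡7 → h

ijrh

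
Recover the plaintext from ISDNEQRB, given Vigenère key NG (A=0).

VMQHRKEV

Repeat the key across the ciphertext: NGNGNGNG
I(8)−N(13): -5≡21 → V
S(18)−G(6): 12 → M
D(3)−N(13): -10≡16 → Q
N(13)−G(6): 7 → H
E(4)−N(13): -9≡17 → R
Q(16)−G(6): 10 → K
R(17)−N(13): 4 → E
B(1)−G(6): -5≡21 → V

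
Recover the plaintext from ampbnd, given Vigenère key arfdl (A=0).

Repeat the key across the ciphertext: arfdla
a(0)−a(0): 0 → a
m(12)−r(17): -5≡21 → v
p(15)−f(5): 10 → k
b(1)−d(3): -2≡24 → y
n(13)−l(11): 2 → c
d(3)−a(0): 3 → d

avkycd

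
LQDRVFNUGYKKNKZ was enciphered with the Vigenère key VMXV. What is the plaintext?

Repeat the key across the ciphertext: VMXVVMXVVMXVVMX
L(11)−V(21): -10≡16 → Q
Q(16)−M(12): 4 → E
D(3)−X(23): -20≡6 → G
R(17)−V(21): -4≡22 → W
V(21)−V(21): 0 → A
F(5)−M(12): -7≡19 → T
N(13)−X(23): -10≡16 → Q
U(20)−V(21): -1≡25 → Z
G(6)−V(21): -15≡11 → L
Y(24)−M(12): 12 → M
K(10)−X(23): -13≡13 → N
K(10)−V(21): -11≡15 → P
N(13)−V(21): -8≡18 → S
K(10)−M(12): -2≡24 → Y
Z(25)−X(23): 2 → C

QEGWATQZLMNPSYC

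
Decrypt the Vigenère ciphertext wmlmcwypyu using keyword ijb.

odketvqgxm

Repeat the key across the ciphertext: ijbijbijbi
w(22)−i(8): 14 → o
m(12)−j(9): 3 → d
l(11)−b(1): 10 → k
m(12)−i(8): 4 → e
c(2)−j(9): -7≡19 → t
w(22)−b(1): 21 → v
y(24)−i(8): 16 → q
p(15)−j(9): 6 → g
y(24)−b(1): 23 → x
u(20)−i(8): 12 → m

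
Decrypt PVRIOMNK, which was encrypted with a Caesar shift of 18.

P(15): 15−18=-3≡23 → X
V(21): 21−18=3 → D
R(17): 17−18=-1≡25 → Z
I(8): 8−18=-10≡16 → Q
O(14): 14−18=-4≡22 → W
M(12): 12−18=-6≡20 → U
N(13): 13−18=-5≡21 → V
K(10): 10−18=-8≡18 → S

XDZQWUVS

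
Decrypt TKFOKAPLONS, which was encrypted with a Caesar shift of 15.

EVQZVLAWZYD

T(19): 19−15=4 → E
K(10): 10−15=-5≡21 → V
F(5): 5−15=-10≡16 → Q
O(14): 14−15=-1≡25 → Z
K(10): 10−15=-5≡21 → V
A(0): 0−15=-15≡11 → L
P(15): 15−15=0 → A
L(11): 11−15=-4≡22 → W
O(14): 14−15=-1≡25 → Z
N(13): 13−15=-2≡24 → Y
S(18): 18−15=3 → D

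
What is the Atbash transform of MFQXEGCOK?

M(12) → N(13)
F(5) → U(20)
Q(16) → J(9)
X(23) → C(2)
E(4) → V(21)
G(6) → T(19)
C(2) → X(23)
O(14) → L(11)
K(10) → P(15)

NUJCVTXLP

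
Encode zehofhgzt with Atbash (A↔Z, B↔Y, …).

z(25) → a(0)
e(4) → v(21)
h(7) → s(18)
o(14) → l(11)
f(5) → u(20)
h(7) → s(18)
g(6) → t(19)
z(25) → a(0)
t(19) → g(6)

avslustag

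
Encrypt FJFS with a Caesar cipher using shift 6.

F(5): 5+6=11 → L
J(9): 9+6=15 → P
F(5): 5+6=11 → L
S(18): 18+6=24 → Y

LPLY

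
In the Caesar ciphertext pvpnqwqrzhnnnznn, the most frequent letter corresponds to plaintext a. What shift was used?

The most frequent ciphertext letter is n (appears 6 times).
n is position 13; a is position 0.
Shift = 13.

13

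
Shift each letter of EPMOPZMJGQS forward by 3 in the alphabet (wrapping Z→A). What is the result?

E(4): 4+3=7 → H
P(15): 15+3=18 → S
M(12): 12+3=15 → P
O(14): 14+3=17 → R
P(15): 15+3=18 → S
Z(25): 25+3=28≡2 → C
M(12): 12+3=15 → P
J(9): 9+3=12 → M
G(6): 6+3=9 → J
Q(16): 16+3=19 → T
S(18): 18+3=21 → V

HSPRSCPMJTV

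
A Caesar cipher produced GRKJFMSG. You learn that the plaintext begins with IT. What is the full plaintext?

ITMLHOUI

From the crib: G(6)−I(8)=-2≡24, so the shift is 24.
Subtract 24 from each ciphertext letter:
G(6): 6−24=-18≡8 → I
R(17): 17−24=-7≡19 → T
K(10): 10−24=-14≡12 → M
J(9): 9−24=-15≡11 → L
F(5): 5−24=-19≡7 → H
M(12): 12−24=-12≡14 → O
S(18): 18−24=-6≡20 → U
G(6): 6−24=-18≡8 → I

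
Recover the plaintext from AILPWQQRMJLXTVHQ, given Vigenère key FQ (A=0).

Repeat the key across the ciphertext: FQFQFQFQFQFQFQFQ
A(0)−F(5): -5≡21 → V
I(8)−Q(16): -8≡18 → S
L(11)−F(5): 6 → G
P(15)−Q(16): -1≡25 → Z
W(22)−F(5): 17 → R
Q(16)−Q(16): 0 → A
Q(16)−F(5): 11 → L
R(17)−Q(16): 1 → B
M(12)−F(5): 7 → H
J(9)−Q(16): -7≡19 → T
L(11)−F(5): 6 → G
X(23)−Q(16): 7 → H
T(19)−F(5): 14 → O
V(21)−Q(16): 5 → F
H(7)−F(5): 2 → C
Q(16)−Q(16): 0 → A

VSGZRALBHTGHOFCA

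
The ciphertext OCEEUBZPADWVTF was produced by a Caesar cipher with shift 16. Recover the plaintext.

O(14): 14−16=-2≡24 → Y
C(2): 2−16=-14≡12 → M
E(4): 4−16=-12≡14 → O
E(4): 4−16=-12≡14 → O
U(20): 20−16=4 → E
B(1): 1−16=-15≡11 → L
Z(25): 25−16=9 → J
P(15): 15−16=-1≡25 → Z
A(0): 0−16=-16≡10 → K
D(3): 3−16=-13≡13 → N
W(22): 22−16=6 → G
V(21): 21−16=5 → F
T(19): 19−16=3 → D
F(5): 5−16=-11≡15 → P

YMOOELJZKNGFDP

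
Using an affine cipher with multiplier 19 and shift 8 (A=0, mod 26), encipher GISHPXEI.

G(6): 19·6+8=122≡18 → S
I(8): 19·8+8=160≡4 → E
S(18): 19·18+8=350≡12 → M
H(7): 19·7+8=141≡11 → L
P(15): 19·15+8=293≡7 → H
X(23): 19·23+8=445≡3 → D
E(4): 19·4+8=84≡6 → G
I(8): 19·8+8=160≡4 → E

SEMLHDGE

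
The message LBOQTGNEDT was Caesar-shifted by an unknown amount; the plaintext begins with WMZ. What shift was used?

15

From the crib: L(11)−W(22)=-11≡15, so the shift is 15.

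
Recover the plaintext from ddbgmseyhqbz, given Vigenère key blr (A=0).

Repeat the key across the ciphertext: blrblrblrblr
d(3)−b(1): 2 → c
d(3)−l(11): -8≡18 → s
b(1)−r(17): -16≡10 → k
g(6)−b(1): 5 → f
m(12)−l(11): 1 → b
s(18)−r(17): 1 → b
e(4)−b(1): 3 → d
y(24)−l(11): 13 → n
h(7)−r(17): -10≡16 → q
q(16)−b(1): 15 → p
b(1)−l(11): -10≡16 → q
z(25)−r(17): 8 → i

cskfbbdnqpqi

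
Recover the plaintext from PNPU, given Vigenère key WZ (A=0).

TOTV

Repeat the key across the ciphertext: WZWZ
P(15)−W(22): -7≡19 → T
N(13)−Z(25): -12≡14 → O
P(15)−W(22): -7≡19 → T
U(20)−Z(25): -5≡21 → V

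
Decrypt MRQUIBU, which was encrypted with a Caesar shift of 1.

LQPTHAT

M(12): 12−1=11 → L
R(17): 17−1=16 → Q
Q(16): 16−1=15 → P
U(20): 20−1=19 → T
I(8): 8−1=7 → H
B(1): 1−1=0 → A
U(20): 20−1=19 → T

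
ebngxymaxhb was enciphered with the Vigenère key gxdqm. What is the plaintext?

Repeat the key across the ciphertext: gxdqmgxdqmg
e(4)−g(6): -2≡24 → y
b(1)−x(23): -22≡4 → e
n(13)−d(3): 10 → k
g(6)−q(16): -10≡16 → q
x(23)−m(12): 11 → l
y(24)−g(6): 18 → s
m(12)−x(23): -11≡15 → p
a(0)−d(3): -3≡23 → x
x(23)−q(16): 7 → h
h(7)−m(12): -5≡21 → v
b(1)−g(6): -5≡21 → v

yekqlspxhvv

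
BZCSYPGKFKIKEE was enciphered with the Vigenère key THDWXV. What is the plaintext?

ISZWBUNDCOLPLX

Repeat the key across the ciphertext: THDWXVTHDWXVTH
B(1)−T(19): -18≡8 → I
Z(25)−H(7): 18 → S
C(2)−D(3): -1≡25 → Z
S(18)−W(22): -4≡22 → W
Y(24)−X(23): 1 → B
P(15)−V(21): -6≡20 → U
G(6)−T(19): -13≡13 → N
K(10)−H(7): 3 → D
F(5)−D(3): 2 → C
K(10)−W(22): -12≡14 → O
I(8)−X(23): -15≡11 → L
K(10)−V(21): -11≡15 → P
E(4)−T(19): -15≡11 → L
E(4)−H(7): -3≡23 → X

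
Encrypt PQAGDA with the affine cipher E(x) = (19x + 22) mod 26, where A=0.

P(15): 19·15+22=307≡21 → V
Q(16): 19·16+22=326≡14 → O
A(0): 19·0+22=22 → W
G(6): 19·6+22=136≡6 → G
D(3): 19·3+22=79≡1 → B
A(0): 19·0+22=22 → W

VOWGBW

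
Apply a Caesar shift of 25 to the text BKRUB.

B(1): 1+25=26≡0 → A
K(10): 10+25=35≡9 → J
R(17): 17+25=42≡16 → Q
U(20): 20+25=45≡19 → T
B(1): 1+25=26≡0 → A

AJQTA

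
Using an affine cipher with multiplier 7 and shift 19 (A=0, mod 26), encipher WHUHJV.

RQDQEK

W(22): 7·22+19=173≡17 → R
H(7): 7·7+19=68≡16 → Q
U(20): 7·20+19=159≡3 → D
H(7): 7·7+19=68≡16 → Q
J(9): 7·9+19=82≡4 → E
V(21): 7·21+19=166≡10 → K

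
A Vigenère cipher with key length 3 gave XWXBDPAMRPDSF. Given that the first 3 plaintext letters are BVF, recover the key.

Subtract each crib letter from the matching ciphertext letter (mod 26):
X(23)−B(1)=22 → W
W(22)−V(21)=1 → B
X(23)−F(5)=18 → S

WBS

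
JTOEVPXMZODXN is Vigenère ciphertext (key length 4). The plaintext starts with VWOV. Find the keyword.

Subtract each crib letter from the matching ciphertext letter (mod 26):
J(9)−V(21)=-12≡14 → O
T(19)−W(22)=-3≡23 → X
O(14)−O(14)=0 → A
E(4)−V(21)=-17≡9 → J

OXAJ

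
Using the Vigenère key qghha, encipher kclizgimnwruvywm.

Repeat the key across the message: qghhaqghhaqghhaq
k(10)+q(16): 26≡0 → a
c(2)+g(6): 8 → i
l(11)+h(7): 18 → s
i(8)+h(7): 15 → p
z(25)+a(0): 25 → z
g(6)+q(16): 22 → w
i(8)+g(6): 14 → o
m(12)+h(7): 19 → t
n(13)+h(7): 20 → u
w(22)+a(0): 22 → w
r(17)+q(16): 33≡7 → h
u(20)+g(6): 26≡0 → a
v(21)+h(7): 28≡2 → c
y(24)+h(7): 31≡5 → f
w(22)+a(0): 22 → w
m(12)+q(16): 28≡2 → c

aispzwotuwhacfwc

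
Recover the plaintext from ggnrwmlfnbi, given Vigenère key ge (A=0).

achnqifbhxc

Repeat the key across the ciphertext: gegegegegeg
g(6)−g(6): 0 → a
g(6)−e(4): 2 → c
n(13)−g(6): 7 → h
r(17)−e(4): 13 → n
w(22)−g(6): 16 → q
m(12)−e(4): 8 → i
l(11)−g(6): 5 → f
f(5)−e(4): 1 → b
n(13)−g(6): 7 → h
b(1)−e(4): -3≡23 → x
i(8)−g(6): 2 → c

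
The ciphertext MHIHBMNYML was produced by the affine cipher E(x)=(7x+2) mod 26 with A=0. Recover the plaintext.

The inverse of 7 mod 26 is 15, since 7·15=105≡1. Apply D(y)=15·(y−2) mod 26:
M(12): 15·(12−2)=150≡20 → U
H(7): 15·(7−2)=75≡23 → X
I(8): 15·(8−2)=90≡12 → M
H(7): 15·(7−2)=75≡23 → X
B(1): 15·(1−2)=-15≡11 → L
M(12): 15·(12−2)=150≡20 → U
N(13): 15·(13−2)=165≡9 → J
Y(24): 15·(24−2)=330≡18 → S
M(12): 15·(12−2)=150≡20 → U
L(11): 15·(11−2)=135≡5 → F

UXMXLUJSUF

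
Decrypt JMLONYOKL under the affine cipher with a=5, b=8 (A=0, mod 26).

The inverse of 5 mod 26 is 21, since 5·21=105≡1. Apply D(y)=21·(y−8) mod 26:
J(9): 21·(9−8)=21 → V
M(12): 21·(12−8)=84≡6 → G
L(11): 21·(11−8)=63≡11 → L
O(14): 21·(14−8)=126≡22 → W
N(13): 21·(13−8)=105≡1 → B
Y(24): 21·(24−8)=336≡24 → Y
O(14): 21·(14−8)=126≡22 → W
K(10): 21·(10−8)=42≡16 → Q
L(11): 21·(11−8)=63≡11 → L

VGLWBYWQL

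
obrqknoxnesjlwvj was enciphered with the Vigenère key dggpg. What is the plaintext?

Repeat the key across the ciphertext: dggpgdggpgdggpgd
o(14)−d(3): 11 → l
b(1)−g(6): -5≡21 → v
r(17)−g(6): 11 → l
q(16)−p(15): 1 → b
k(10)−g(6): 4 → e
n(13)−d(3): 10 → k
o(14)−g(6): 8 → i
x(23)−g(6): 17 → r
n(13)−p(15): -2≡24 → y
e(4)−g(6): -2≡24 → y
s(18)−d(3): 15 → p
j(9)−g(6): 3 → d
l(11)−g(6): 5 → f
w(22)−p(15): 7 → h
v(21)−g(6): 15 → p
j(9)−d(3): 6 → g

lvlbekiryypdfhpg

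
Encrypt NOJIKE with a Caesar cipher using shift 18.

N(13): 13+18=31≡5 → F
O(14): 14+18=32≡6 → G
J(9): 9+18=27≡1 → B
I(8): 8+18=26≡0 → A
K(10): 10+18=28≡2 → C
E(4): 4+18=22 → W

FGBACW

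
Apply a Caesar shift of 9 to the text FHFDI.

F(5): 5+9=14 → O
H(7): 7+9=16 → Q
F(5): 5+9=14 → O
D(3): 3+9=12 → M
I(8): 8+9=17 → R

OQOMR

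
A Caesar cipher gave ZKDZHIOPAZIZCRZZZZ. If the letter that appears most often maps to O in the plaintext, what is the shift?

11

The most frequent ciphertext letter is Z (appears 8 times).
Z is position 25; O is position 14.
Shift = 11.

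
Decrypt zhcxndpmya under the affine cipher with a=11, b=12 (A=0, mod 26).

The inverse of 11 mod 26 is 19, since 11·19=209≡1. Apply D(y)=19·(y−12) mod 26:
z(25): 19·(25−12)=247≡13 → n
h(7): 19·(7−12)=-95≡9 → j
c(2): 19·(2−12)=-190≡18 → s
x(23): 19·(23−12)=209≡1 → b
n(13): 19·(13−12)=19 → t
d(3): 19·(3−12)=-171≡11 → l
p(15): 19·(15−12)=57≡5 → f
m(12): 19·(12−12)=0 → a
y(24): 19·(24−12)=228≡20 → u
a(0): 19·(0−12)=-228≡6 → g

njsbtlfaug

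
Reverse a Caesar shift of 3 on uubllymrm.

u(20): 20−3=17 → r
u(20): 20−3=17 → r
b(1): 1−3=-2≡24 → y
l(11): 11−3=8 → i
l(11): 11−3=8 → i
y(24): 24−3=21 → v
m(12): 12−3=9 → j
r(17): 17−3=14 → o
m(12): 12−3=9 → j

rryiivjoj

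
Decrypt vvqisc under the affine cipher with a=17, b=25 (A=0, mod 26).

mmbzvr

The inverse of 17 mod 26 is 23, since 17·23=391≡1. Apply D(y)=23·(y−25) mod 26:
v(21): 23·(21−25)=-92≡12 → m
v(21): 23·(21−25)=-92≡12 → m
q(16): 23·(16−25)=-207≡1 → b
i(8): 23·(8−25)=-391≡25 → z
s(18): 23·(18−25)=-161≡21 → v
c(2): 23·(2−25)=-529≡17 → r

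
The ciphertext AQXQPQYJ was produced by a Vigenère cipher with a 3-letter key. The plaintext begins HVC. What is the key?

Subtract each crib letter from the matching ciphertext letter (mod 26):
A(0)−H(7)=-7≡19 → T
Q(16)−V(21)=-5≡21 → V
X(23)−C(2)=21 → V

TVV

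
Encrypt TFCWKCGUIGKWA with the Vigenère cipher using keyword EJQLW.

XOSHGGPKTCOFQ

Repeat the key across the message: EJQLWEJQLWEJQ
T(19)+E(4): 23 → X
F(5)+J(9): 14 → O
C(2)+Q(16): 18 → S
W(22)+L(11): 33≡7 → H
K(10)+W(22): 32≡6 → G
C(2)+E(4): 6 → G
G(6)+J(9): 15 → P
U(20)+Q(16): 36≡10 → K
I(8)+L(11): 19 → T
G(6)+W(22): 28≡2 → C
K(10)+E(4): 14 → O
W(22)+J(9): 31≡5 → F
A(0)+Q(16): 16 → Q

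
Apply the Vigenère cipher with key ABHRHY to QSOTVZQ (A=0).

Repeat the key across the message: ABHRHYA
Q(16)+A(0): 16 → Q
S(18)+B(1): 19 → T
O(14)+H(7): 21 → V
T(19)+R(17): 36≡10 → K
V(21)+H(7): 28≡2 → C
Z(25)+Y(24): 49≡23 → X
Q(16)+A(0): 16 → Q

QTVKCXQ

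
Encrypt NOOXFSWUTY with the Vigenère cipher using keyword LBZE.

YPNBQTVYEZ

Repeat the key across the message: LBZELBZELB
N(13)+L(11): 24 → Y
O(14)+B(1): 15 → P
O(14)+Z(25): 39≡13 → N
X(23)+E(4): 27≡1 → B
F(5)+L(11): 16 → Q
S(18)+B(1): 19 → T
W(22)+Z(25): 47≡21 → V
U(20)+E(4): 24 → Y
T(19)+L(11): 30≡4 → E
Y(24)+B(1): 25 → Z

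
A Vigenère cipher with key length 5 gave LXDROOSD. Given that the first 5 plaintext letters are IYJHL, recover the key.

Subtract each crib letter from the matching ciphertext letter (mod 26):
L(11)−I(8)=3 → D
X(23)−Y(24)=-1≡25 → Z
D(3)−J(9)=-6≡20 → U
R(17)−H(7)=10 → K
O(14)−L(11)=3 → D

DZUKD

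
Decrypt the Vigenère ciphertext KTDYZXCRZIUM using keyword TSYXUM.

Repeat the key across the ciphertext: TSYXUMTSYXUM
K(10)−T(19): -9≡17 → R
T(19)−S(18): 1 → B
D(3)−Y(24): -21≡5 → F
Y(24)−X(23): 1 → B
Z(25)−U(20): 5 → F
X(23)−M(12): 11 → L
C(2)−T(19): -17≡9 → J
R(17)−S(18): -1≡25 → Z
Z(25)−Y(24): 1 → B
I(8)−X(23): -15≡11 → L
U(20)−U(20): 0 → A
M(12)−M(12): 0 → A

RBFBFLJZBLAA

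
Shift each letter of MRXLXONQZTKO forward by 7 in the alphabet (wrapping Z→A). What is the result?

M(12): 12+7=19 → T
R(17): 17+7=24 → Y
X(23): 23+7=30≡4 → E
L(11): 11+7=18 → S
X(23): 23+7=30≡4 → E
O(14): 14+7=21 → V
N(13): 13+7=20 → U
Q(16): 16+7=23 → X
Z(25): 25+7=32≡6 → G
T(19): 19+7=26≡0 → A
K(10): 10+7=17 → R
O(14): 14+7=21 → V

TYESEVUXGARV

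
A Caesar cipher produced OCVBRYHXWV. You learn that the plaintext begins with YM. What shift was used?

From the crib: O(14)−Y(24)=-10≡16, so the shift is 16.

16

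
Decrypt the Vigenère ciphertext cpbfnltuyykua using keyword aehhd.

cluyklpnrvkqt

Repeat the key across the ciphertext: aehhdaehhdaeh
c(2)−a(0): 2 → c
p(15)−e(4): 11 → l
b(1)−h(7): -6≡20 → u
f(5)−h(7): -2≡24 → y
n(13)−d(3): 10 → k
l(11)−a(0): 11 → l
t(19)−e(4): 15 → p
u(20)−h(7): 13 → n
y(24)−h(7): 17 → r
y(24)−d(3): 21 → v
k(10)−a(0): 10 → k
u(20)−e(4): 16 → q
a(0)−h(7): -7≡19 → t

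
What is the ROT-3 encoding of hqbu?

ktex

h(7): 7+3=10 → k
q(16): 16+3=19 → t
b(1): 1+3=4 → e
u(20): 20+3=23 → x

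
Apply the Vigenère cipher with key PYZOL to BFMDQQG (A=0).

Repeat the key across the message: PYZOLPY
B(1)+P(15): 16 → Q
F(5)+Y(24): 29≡3 → D
M(12)+Z(25): 37≡11 → L
D(3)+O(14): 17 → R
Q(16)+L(11): 27≡1 → B
Q(16)+P(15): 31≡5 → F
G(6)+Y(24): 30≡4 → E

QDLRBFE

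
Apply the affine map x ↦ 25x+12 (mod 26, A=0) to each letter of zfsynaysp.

nhuozmoux

z(25): 25·25+12=637≡13 → n
f(5): 25·5+12=137≡7 → h
s(18): 25·18+12=462≡20 → u
y(24): 25·24+12=612≡14 → o
n(13): 25·13+12=337≡25 → z
a(0): 25·0+12=12 → m
y(24): 25·24+12=612≡14 → o
s(18): 25·18+12=462≡20 → u
p(15): 25·15+12=387≡23 → x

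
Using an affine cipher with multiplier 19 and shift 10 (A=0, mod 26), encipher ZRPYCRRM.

Z(25): 19·25+10=485≡17 → R
R(17): 19·17+10=333≡21 → V
P(15): 19·15+10=295≡9 → J
Y(24): 19·24+10=466≡24 → Y
C(2): 19·2+10=48≡22 → W
R(17): 19·17+10=333≡21 → V
R(17): 19·17+10=333≡21 → V
M(12): 19·12+10=238≡4 → E

RVJYWVVE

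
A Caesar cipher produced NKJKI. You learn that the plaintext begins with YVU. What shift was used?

15

From the crib: N(13)−Y(24)=-11≡15, so the shift is 15.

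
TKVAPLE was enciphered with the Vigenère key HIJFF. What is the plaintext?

Repeat the key across the ciphertext: HIJFFHI
T(19)−H(7): 12 → M
K(10)−I(8): 2 → C
V(21)−J(9): 12 → M
A(0)−F(5): -5≡21 → V
P(15)−F(5): 10 → K
L(11)−H(7): 4 → E
E(4)−I(8): -4≡22 → W

MCMVKEW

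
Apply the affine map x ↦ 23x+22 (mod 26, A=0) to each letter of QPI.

ADY

Q(16): 23·16+22=390≡0 → A
P(15): 23·15+22=367≡3 → D
I(8): 23·8+22=206≡24 → Y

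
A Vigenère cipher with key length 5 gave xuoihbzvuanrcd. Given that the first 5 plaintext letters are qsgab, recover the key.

Subtract each crib letter from the matching ciphertext letter (mod 26):
x(23)−q(16)=7 → h
u(20)−s(18)=2 → c
o(14)−g(6)=8 → i
i(8)−a(0)=8 → i
h(7)−b(1)=6 → g

hciig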